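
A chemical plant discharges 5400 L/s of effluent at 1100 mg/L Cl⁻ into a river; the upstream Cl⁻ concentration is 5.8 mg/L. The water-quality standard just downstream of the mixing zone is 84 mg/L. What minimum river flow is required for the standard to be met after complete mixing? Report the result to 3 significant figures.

Set C_mix = 84: (Q·5.800 + 5400·1100) / (Q + 5400) = 84
→ Q = 5400·(1100 − 84)/(84 − 5.800) = 70160 L/s.

70200 L/s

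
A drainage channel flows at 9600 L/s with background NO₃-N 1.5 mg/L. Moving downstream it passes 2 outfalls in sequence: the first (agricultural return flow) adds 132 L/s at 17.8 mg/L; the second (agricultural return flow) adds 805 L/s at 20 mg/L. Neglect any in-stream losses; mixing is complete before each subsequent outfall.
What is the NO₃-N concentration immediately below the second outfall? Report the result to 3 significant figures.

Outfall 1: combined Q = 9732 L/s; C = (9600·1.500 + 132.0·17.80)/9732 = 1.721 mg/L.
Outfall 2: combined Q = 10540 L/s; C = (9732·1.721 + 805.0·20.00)/10540 = 3.118 mg/L.

3.12 mg/L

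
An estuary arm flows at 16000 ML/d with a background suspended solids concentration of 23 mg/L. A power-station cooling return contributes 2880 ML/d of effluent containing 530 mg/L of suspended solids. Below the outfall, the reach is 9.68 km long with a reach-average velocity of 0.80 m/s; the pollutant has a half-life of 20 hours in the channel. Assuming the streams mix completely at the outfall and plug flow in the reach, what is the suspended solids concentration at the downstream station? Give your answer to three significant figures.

Conservation of mass: C = (16000·23.00 + 2880·530.0) / 18880 = 1894000/18880 = 100.3 mg/L.
Travel time t = 9.68·1000 / 0.80 = 12100 s = 3.361 h.
Half-life 20 h → k = ln 2 / 20 = 0.03466 h⁻¹ = 0.8318 d⁻¹.
Decay over the reach: 100.3·exp(−kt) = 100.3·0.8900 = 89.31 mg/L.

89.3 mg/L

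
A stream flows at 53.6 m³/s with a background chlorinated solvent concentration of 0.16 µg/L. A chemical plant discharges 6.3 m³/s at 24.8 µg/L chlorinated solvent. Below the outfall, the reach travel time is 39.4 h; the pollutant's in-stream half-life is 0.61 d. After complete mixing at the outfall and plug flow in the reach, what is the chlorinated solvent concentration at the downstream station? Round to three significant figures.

Flow-weighted average: C = (53.60·0.1600 + 6.300·24.80) / 59.90 = 164.8/59.90 = 2.752 µg/L.
Half-life 0.61 d → k = ln 2 / 0.61 = 1.136 d⁻¹.
After decay, C = 2.752 × e^(−kt) = 2.752 × 0.1548 = 0.4260 µg/L.

0.426 µg/L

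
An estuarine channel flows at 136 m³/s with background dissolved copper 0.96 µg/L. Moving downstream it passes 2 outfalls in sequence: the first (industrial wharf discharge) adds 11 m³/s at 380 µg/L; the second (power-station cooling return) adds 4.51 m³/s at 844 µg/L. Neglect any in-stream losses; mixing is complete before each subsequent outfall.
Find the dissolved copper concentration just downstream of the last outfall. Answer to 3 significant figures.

53.6 µg/L

After outfall 1: Q = 136.0 + 11.00 = 147.0 m³/s; C = (136.0·0.9600 + 11.00·380.0)/147.0 = 29.32 µg/L.
After outfall 2: Q = 147.0 + 4.510 = 151.5 m³/s; C = (147.0·29.32 + 4.510·844.0)/151.5 = 53.57 µg/L.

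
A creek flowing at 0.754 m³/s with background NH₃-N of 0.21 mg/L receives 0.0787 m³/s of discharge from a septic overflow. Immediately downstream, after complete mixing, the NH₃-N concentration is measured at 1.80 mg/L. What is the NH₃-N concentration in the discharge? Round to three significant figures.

17.0 mg/L

Mass balance: 0.7540·0.2100 + 0.07870·Cₑ = 0.8327·1.800
→ Cₑ = (0.8327·1.800 − 0.7540·0.2100) / 0.07870 = 17.03 mg/L.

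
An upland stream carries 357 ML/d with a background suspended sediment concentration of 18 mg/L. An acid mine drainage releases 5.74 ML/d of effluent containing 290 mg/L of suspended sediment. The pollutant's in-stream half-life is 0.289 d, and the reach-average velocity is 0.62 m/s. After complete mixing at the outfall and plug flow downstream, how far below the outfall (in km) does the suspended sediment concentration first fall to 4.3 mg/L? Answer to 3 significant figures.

Mass balance: C = (357.0·18.00 + 5.740·290.0) / 362.7 = 8091/362.7 = 22.30 mg/L.
Half-life 0.289 d → k = ln 2 / 0.289 = 2.398 d⁻¹.
Set 22.30·exp(−k·t) = 4.3 → t = ln(22.30/4.3)/k = 59300 s = 16.47 h.
Distance = v·t = 0.62·59300 = 36770 m = 36.77 km.

36.8 km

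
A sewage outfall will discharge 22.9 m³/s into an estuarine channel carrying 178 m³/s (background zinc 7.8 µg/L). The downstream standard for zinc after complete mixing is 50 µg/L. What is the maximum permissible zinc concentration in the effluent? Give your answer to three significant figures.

378 µg/L

At the limit, (Qr·Cr + Qe·Cₑ)/(Qr + Qe) = 50:
Cₑ = (200.9·50 − 178.0·7.800) / 22.90 = 378.0 µg/L.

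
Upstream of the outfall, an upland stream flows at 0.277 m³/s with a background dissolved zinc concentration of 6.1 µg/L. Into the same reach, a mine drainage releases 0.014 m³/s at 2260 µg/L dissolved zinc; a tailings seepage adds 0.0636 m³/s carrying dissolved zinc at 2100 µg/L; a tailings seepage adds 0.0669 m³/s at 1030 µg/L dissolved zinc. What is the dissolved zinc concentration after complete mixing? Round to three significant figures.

559 µg/L

Mixed concentration C = ΣQC/ΣQ = (0.2770·6.100 + 0.01400·2260 + 0.06360·2100 + 0.06690·1030) / 0.4215 = 235.8/0.4215 = 559.4 µg/L.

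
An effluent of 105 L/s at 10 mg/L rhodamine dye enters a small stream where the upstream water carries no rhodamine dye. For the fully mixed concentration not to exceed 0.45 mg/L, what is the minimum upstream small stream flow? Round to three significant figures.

Set C_mix = 0.45: (Q·0 + 105.0·10.00) / (Q + 105.0) = 0.45
→ Q = 105.0·(10.00 − 0.45)/(0.45 − 0) = 2228 L/s.

2230 L/s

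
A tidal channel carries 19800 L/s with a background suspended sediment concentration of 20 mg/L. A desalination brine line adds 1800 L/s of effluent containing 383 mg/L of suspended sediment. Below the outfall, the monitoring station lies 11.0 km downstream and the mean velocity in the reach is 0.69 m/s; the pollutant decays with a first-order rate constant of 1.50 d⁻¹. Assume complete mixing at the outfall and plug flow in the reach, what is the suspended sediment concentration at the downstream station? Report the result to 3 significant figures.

Flow-weighted average: C = (19800·20.00 + 1800·383.0) / 21600 = 1085000/21600 = 50.25 mg/L.
Travel time t = 11.0·1000 / 0.69 = 15940 s = 4.428 h.
Applying C = C₀e^(−kt): 50.25 × 0.7582 = 38.10 mg/L.

38.1 mg/L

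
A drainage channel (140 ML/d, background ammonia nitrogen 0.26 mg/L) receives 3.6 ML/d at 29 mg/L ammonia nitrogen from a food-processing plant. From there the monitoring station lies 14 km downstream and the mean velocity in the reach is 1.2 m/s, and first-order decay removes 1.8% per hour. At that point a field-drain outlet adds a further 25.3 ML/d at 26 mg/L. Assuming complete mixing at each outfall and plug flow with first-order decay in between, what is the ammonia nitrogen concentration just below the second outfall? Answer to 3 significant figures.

4.68 mg/L

After mixing, C = (140.0·0.2600 + 3.600·29.00) / 143.6 = 140.8/143.6 = 0.9805 mg/L; combined flow 143.6 ML/d.
Travel time t = 14·1000 / 1.2 = 11670 s = 3.241 h.
1.8%/h lost → k = −ln(1 − 0.018) = 0.01816 h⁻¹.
Decay over the reach: 0.9805·exp(−kt) = 0.9805·0.9428 = 0.9245 mg/L.
At the second outfall, C = (143.6·0.9245 + 25.30·26.00) / (143.6 + 25.30) = 4.681 mg/L.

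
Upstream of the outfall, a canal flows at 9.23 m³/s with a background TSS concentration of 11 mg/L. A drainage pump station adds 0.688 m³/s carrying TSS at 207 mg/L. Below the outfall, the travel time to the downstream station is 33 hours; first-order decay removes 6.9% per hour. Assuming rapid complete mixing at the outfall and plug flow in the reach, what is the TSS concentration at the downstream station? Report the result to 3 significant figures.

2.32 mg/L

Flow-weighted average: C = (9.230·11.00 + 0.6880·207.0) / 9.918 = 243.9/9.918 = 24.60 mg/L.
6.9%/h lost → k = −ln(1 − 0.069) = 0.07150 h⁻¹.
Applying C = C₀e^(−kt): 24.60 × 0.09448 = 2.324 mg/L.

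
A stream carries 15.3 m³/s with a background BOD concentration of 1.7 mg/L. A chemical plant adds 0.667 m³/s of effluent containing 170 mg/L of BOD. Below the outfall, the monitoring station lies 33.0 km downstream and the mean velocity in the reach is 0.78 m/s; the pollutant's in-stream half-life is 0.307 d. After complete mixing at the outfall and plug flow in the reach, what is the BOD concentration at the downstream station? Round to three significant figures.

2.89 mg/L

Mixed concentration C = ΣQC/ΣQ = (15.30·1.700 + 0.6670·170.0) / 15.97 = 139.4/15.97 = 8.731 mg/L.
Travel time t = 33.0·1000 / 0.78 = 42310 s = 11.75 h.
Half-life 0.307 d → k = ln 2 / 0.307 = 2.258 d⁻¹.
Decay over the reach: 8.731·exp(−kt) = 8.731·0.3310 = 2.890 mg/L.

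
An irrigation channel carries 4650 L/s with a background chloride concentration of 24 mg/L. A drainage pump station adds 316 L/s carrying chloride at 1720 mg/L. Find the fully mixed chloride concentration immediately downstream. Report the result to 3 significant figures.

Flow-weighted average: C = (4650·24.00 + 316.0·1720) / 4966 = 655100/4966 = 131.9 mg/L.

132 mg/L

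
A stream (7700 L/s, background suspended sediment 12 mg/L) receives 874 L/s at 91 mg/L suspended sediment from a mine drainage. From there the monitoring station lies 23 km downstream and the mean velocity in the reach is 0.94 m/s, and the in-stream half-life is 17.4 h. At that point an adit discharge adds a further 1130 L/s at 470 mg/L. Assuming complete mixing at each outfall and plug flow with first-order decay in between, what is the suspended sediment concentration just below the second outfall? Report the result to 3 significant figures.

Mixed concentration C = ΣQC/ΣQ = (7700·12.00 + 874.0·91.00) / 8574 = 171900/8574 = 20.05 mg/L; combined flow 8574 L/s.
Travel time t = 23·1000 / 0.94 = 24470 s = 6.797 h.
Half-life 17.4 h → k = ln 2 / 17.4 = 0.03984 h⁻¹ = 0.9561 d⁻¹.
First-order decay: C = 20.05·exp(−k·t) = 20.05·0.7628 = 15.30 mg/L.
At the second outfall, C = (8574·15.30 + 1130·470.0) / (8574 + 1130) = 68.25 mg/L.

68.2 mg/L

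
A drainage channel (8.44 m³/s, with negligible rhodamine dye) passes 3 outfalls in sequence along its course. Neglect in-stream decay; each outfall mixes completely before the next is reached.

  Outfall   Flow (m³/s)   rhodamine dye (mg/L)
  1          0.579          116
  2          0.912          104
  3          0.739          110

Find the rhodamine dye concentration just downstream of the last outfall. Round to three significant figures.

22.8 mg/L

Below outfall 1: Q → 9.019 m³/s, C = (8.440·0 + 0.5790·116.0)/9.019 = 7.447 mg/L.
Below outfall 2: Q → 9.931 m³/s, C = (9.019·7.447 + 0.9120·104.0)/9.931 = 16.31 mg/L.
Below outfall 3: Q → 10.67 m³/s, C = (9.931·16.31 + 0.7390·110.0)/10.67 = 22.80 mg/L.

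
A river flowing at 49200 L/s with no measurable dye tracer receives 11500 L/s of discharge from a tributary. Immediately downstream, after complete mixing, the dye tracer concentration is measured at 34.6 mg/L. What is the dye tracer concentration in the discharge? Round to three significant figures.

183 mg/L

Mass balance: 49200·0 + 11500·Cₑ = 60700·34.60
→ Cₑ = (60700·34.60 − 49200·0) / 11500 = 182.6 mg/L.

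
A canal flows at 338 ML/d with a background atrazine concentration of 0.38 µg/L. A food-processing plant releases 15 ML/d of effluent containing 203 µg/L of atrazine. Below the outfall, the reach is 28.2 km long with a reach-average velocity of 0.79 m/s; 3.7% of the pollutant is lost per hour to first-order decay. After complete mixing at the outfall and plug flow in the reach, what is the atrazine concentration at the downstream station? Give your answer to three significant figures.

6.19 µg/L

Flow-weighted average: C = (338.0·0.3800 + 15.00·203.0) / 353.0 = 3173/353.0 = 8.990 µg/L.
Travel time t = 28.2·1000 / 0.79 = 35700 s = 9.916 h.
3.7%/h lost → k = −ln(1 − 0.037) = 0.03770 h⁻¹.
First-order decay: C = 8.990·exp(−k·t) = 8.990·0.6881 = 6.186 µg/L.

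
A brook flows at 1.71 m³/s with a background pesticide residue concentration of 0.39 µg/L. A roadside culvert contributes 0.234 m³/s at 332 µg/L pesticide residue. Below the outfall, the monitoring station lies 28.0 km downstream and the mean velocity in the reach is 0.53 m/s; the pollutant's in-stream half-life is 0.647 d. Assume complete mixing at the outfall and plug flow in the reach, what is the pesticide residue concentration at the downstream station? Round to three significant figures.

After mixing, C = (1.710·0.3900 + 0.2340·332.0) / 1.944 = 78.35/1.944 = 40.31 µg/L.
Travel time t = 28.0·1000 / 0.53 = 52830 s = 14.68 h.
Half-life 0.647 d → k = ln 2 / 0.647 = 1.071 d⁻¹.
Decay over the reach: 40.31·exp(−kt) = 40.31·0.5194 = 20.94 µg/L.

20.9 µg/L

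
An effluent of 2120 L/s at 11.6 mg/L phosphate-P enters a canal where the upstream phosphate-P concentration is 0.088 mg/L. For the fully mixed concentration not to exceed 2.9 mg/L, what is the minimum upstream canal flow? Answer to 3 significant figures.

Set C_mix = 2.9: (Q·0.08800 + 2120·11.60) / (Q + 2120) = 2.9
→ Q = 2120·(11.60 − 2.9)/(2.9 − 0.08800) = 6559 L/s.

6560 L/s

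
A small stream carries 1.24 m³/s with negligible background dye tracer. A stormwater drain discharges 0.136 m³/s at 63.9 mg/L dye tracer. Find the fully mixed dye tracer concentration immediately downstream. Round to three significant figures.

6.32 mg/L

Flow-weighted average: C = (1.240·0 + 0.1360·63.90) / 1.376 = 8.690/1.376 = 6.316 mg/L.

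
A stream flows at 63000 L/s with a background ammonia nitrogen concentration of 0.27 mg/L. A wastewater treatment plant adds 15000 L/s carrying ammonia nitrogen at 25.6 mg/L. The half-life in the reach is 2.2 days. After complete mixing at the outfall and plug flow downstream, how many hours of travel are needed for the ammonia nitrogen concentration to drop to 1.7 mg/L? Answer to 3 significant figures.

84.3 h

Mixed concentration C = ΣQC/ΣQ = (63000·0.2700 + 15000·25.60) / 78000 = 401000/78000 = 5.141 mg/L.
Half-life 2.2 d → k = ln 2 / 2.2 = 0.3151 d⁻¹.
5.141·exp(−k·t) = 1.7 → t = ln(5.141/1.7)/k = 303500 s = 84.30 h.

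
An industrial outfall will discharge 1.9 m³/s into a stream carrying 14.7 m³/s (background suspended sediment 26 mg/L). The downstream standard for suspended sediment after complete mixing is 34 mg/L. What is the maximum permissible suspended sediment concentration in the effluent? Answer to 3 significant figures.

At the limit, (Qr·Cr + Qe·Cₑ)/(Qr + Qe) = 34:
Cₑ = (16.60·34 − 14.70·26.00) / 1.900 = 95.89 mg/L.

95.9 mg/L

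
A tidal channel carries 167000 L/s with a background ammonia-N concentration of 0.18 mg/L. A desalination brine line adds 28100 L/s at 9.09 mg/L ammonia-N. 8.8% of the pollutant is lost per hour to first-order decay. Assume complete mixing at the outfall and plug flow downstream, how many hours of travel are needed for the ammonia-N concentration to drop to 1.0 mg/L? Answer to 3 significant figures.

4.13 h

Flow-weighted average: C = (167000·0.1800 + 28100·9.090) / 195100 = 285500/195100 = 1.463 mg/L.
8.8%/h lost → k = −ln(1 − 0.088) = 0.09212 h⁻¹.
1.463·exp(−k·t) = 1.0 → t = ln(1.463/1.0)/k = 14880 s = 4.133 h.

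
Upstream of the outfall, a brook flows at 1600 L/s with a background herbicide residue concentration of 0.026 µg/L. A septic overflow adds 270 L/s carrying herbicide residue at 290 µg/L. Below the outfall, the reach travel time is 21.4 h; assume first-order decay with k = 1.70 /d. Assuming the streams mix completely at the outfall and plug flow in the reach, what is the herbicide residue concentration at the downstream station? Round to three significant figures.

9.20 µg/L

Conservation of mass: C = (1600·0.02600 + 270.0·290.0) / 1870 = 78340/1870 = 41.89 µg/L.
After decay, C = 41.89 × e^(−kt) = 41.89 × 0.2196 = 9.201 µg/L.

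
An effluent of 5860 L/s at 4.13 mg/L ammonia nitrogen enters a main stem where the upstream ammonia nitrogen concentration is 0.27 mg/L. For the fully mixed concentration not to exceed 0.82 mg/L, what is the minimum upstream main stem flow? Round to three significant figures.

35300 L/s

Set C_mix = 0.82: (Q·0.2700 + 5860·4.130) / (Q + 5860) = 0.82
→ Q = 5860·(4.130 − 0.82)/(0.82 − 0.2700) = 35270 L/s.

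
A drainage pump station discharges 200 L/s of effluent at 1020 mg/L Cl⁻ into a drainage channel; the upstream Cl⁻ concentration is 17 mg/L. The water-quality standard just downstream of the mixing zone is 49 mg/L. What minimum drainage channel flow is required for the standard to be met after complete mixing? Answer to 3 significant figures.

Set C_mix = 49: (Q·17.00 + 200.0·1020) / (Q + 200.0) = 49
→ Q = 200.0·(1020 − 49)/(49 − 17.00) = 6069 L/s.

6070 L/s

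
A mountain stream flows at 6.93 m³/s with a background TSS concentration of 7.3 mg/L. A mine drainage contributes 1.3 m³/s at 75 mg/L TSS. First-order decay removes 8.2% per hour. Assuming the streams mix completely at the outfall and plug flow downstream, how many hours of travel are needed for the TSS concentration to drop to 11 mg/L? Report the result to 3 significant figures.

5.75 h

Conservation of mass: C = (6.930·7.300 + 1.300·75.00) / 8.230 = 148.1/8.230 = 17.99 mg/L.
8.2%/h lost → k = −ln(1 − 0.082) = 0.08556 h⁻¹.
17.99·exp(−k·t) = 11 → t = ln(17.99/11)/k = 20710 s = 5.752 h.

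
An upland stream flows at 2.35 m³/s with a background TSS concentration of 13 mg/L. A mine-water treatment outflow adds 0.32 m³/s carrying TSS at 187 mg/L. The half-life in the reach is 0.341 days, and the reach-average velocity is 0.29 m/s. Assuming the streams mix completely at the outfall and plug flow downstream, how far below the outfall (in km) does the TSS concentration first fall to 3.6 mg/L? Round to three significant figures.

27.6 km

Mixed concentration C = ΣQC/ΣQ = (2.350·13.00 + 0.3200·187.0) / 2.670 = 90.39/2.670 = 33.85 mg/L.
Half-life 0.341 d → k = ln 2 / 0.341 = 2.033 d⁻¹.
Set 33.85·exp(−k·t) = 3.6 → t = ln(33.85/3.6)/k = 95260 s = 26.46 h.
Distance = v·t = 0.29·95260 = 27630 m = 27.63 km.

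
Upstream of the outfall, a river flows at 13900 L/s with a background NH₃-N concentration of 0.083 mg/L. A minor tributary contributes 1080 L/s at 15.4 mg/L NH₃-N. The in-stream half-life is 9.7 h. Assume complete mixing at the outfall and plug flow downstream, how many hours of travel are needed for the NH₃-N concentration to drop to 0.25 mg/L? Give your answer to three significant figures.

21.8 h

Conservation of mass: C = (13900·0.08300 + 1080·15.40) / 14980 = 17790/14980 = 1.187 mg/L.
Half-life 9.7 h → k = ln 2 / 9.7 = 0.07146 h⁻¹ = 1.715 d⁻¹.
1.187·exp(−k·t) = 0.25 → t = ln(1.187/0.25)/k = 78490 s = 21.80 h.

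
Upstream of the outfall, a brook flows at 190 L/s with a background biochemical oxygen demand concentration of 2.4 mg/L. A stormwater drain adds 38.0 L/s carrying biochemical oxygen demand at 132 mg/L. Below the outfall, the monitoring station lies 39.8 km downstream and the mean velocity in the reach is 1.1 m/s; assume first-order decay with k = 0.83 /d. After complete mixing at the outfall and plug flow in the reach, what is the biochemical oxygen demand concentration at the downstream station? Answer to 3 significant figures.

17.0 mg/L

After mixing, C = (190.0·2.400 + 38.00·132.0) / 228.0 = 5472/228.0 = 24.00 mg/L.
Travel time t = 39.8·1000 / 1.1 = 36180 s = 10.05 h.
After decay, C = 24.00 × e^(−kt) = 24.00 × 0.7064 = 16.95 mg/L.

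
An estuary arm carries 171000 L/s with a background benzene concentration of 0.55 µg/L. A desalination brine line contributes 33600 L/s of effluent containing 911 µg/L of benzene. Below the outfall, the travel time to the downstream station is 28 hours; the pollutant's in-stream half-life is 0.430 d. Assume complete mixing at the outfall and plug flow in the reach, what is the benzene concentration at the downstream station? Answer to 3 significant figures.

Mass balance: C = (171000·0.5500 + 33600·911.0) / 204600 = 30700000/204600 = 150.1 µg/L.
Half-life 0.430 d → k = ln 2 / 0.430 = 1.612 d⁻¹.
Applying C = C₀e^(−kt): 150.1 × 0.1525 = 22.88 µg/L.

22.9 µg/L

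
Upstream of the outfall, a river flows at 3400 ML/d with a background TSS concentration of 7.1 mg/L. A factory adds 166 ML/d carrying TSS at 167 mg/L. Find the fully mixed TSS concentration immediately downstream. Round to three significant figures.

14.5 mg/L

Mixed concentration C = ΣQC/ΣQ = (3400·7.100 + 166.0·167.0) / 3566 = 51860/3566 = 14.54 mg/L.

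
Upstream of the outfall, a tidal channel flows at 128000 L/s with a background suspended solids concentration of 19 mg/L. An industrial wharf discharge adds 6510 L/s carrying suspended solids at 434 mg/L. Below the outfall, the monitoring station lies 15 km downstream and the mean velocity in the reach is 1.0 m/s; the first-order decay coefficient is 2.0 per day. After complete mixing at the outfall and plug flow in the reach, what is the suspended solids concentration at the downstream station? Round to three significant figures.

After mixing, C = (128000·19.00 + 6510·434.0) / 134500 = 5257000/134500 = 39.09 mg/L.
Travel time t = 15·1000 / 1.0 = 15000 s = 4.167 h.
First-order decay: C = 39.09·exp(−k·t) = 39.09·0.7066 = 27.62 mg/L.

27.6 mg/L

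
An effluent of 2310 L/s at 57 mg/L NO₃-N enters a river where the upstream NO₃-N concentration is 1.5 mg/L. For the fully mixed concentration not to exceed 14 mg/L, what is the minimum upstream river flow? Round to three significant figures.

7950 L/s

Set C_mix = 14: (Q·1.500 + 2310·57.00) / (Q + 2310) = 14
→ Q = 2310·(57.00 − 14)/(14 − 1.500) = 7946 L/s.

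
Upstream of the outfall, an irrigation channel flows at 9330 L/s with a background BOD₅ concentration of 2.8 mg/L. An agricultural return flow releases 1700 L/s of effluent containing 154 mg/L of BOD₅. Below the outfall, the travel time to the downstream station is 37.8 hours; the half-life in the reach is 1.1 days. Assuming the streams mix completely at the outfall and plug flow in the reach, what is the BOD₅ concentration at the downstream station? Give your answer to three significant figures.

Flow-weighted average: C = (9330·2.800 + 1700·154.0) / 11030 = 287900/11030 = 26.10 mg/L.
Half-life 1.1 d → k = ln 2 / 1.1 = 0.6301 d⁻¹.
After decay, C = 26.10 × e^(−kt) = 26.10 × 0.3707 = 9.676 mg/L.

9.68 mg/L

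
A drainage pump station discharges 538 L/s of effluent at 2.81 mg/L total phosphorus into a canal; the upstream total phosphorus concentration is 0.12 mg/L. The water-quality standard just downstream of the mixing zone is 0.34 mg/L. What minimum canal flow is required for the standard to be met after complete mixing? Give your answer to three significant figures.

6040 L/s

Set C_mix = 0.34: (Q·0.1200 + 538.0·2.810) / (Q + 538.0) = 0.34
→ Q = 538.0·(2.810 − 0.34)/(0.34 − 0.1200) = 6040 L/s.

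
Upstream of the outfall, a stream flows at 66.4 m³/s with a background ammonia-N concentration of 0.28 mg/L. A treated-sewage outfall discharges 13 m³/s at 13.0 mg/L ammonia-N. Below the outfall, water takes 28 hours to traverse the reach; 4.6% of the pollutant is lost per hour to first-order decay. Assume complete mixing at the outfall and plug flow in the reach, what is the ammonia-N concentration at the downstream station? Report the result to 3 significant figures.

Mixed concentration C = ΣQC/ΣQ = (66.40·0.2800 + 13.00·13.00) / 79.40 = 187.6/79.40 = 2.363 mg/L.
4.6%/h lost → k = −ln(1 − 0.046) = 0.04709 h⁻¹.
After decay, C = 2.363 × e^(−kt) = 2.363 × 0.2675 = 0.6320 mg/L.

0.632 mg/L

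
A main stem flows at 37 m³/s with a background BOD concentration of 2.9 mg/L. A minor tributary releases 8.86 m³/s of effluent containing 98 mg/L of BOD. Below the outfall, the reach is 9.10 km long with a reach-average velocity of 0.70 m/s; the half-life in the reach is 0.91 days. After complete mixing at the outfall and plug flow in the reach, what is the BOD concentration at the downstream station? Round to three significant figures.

19.0 mg/L

Mass balance: C = (37.00·2.900 + 8.860·98.00) / 45.86 = 975.6/45.86 = 21.27 mg/L.
Travel time t = 9.10·1000 / 0.70 = 13000 s = 3.611 h.
Half-life 0.91 d → k = ln 2 / 0.91 = 0.7617 d⁻¹.
Decay over the reach: 21.27·exp(−kt) = 21.27·0.8917 = 18.97 mg/L.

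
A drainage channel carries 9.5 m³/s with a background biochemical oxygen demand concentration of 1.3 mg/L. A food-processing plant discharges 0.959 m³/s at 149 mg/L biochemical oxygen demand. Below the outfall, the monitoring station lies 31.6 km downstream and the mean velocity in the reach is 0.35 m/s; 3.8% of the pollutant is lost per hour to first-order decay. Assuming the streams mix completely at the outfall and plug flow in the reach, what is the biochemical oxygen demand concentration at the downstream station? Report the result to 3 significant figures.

5.62 mg/L

Flow-weighted average: C = (9.500·1.300 + 0.9590·149.0) / 10.46 = 155.2/10.46 = 14.84 mg/L.
Travel time t = 31.6·1000 / 0.35 = 90290 s = 25.08 h.
3.8%/h lost → k = −ln(1 − 0.038) = 0.03874 h⁻¹.
Decay over the reach: 14.84·exp(−kt) = 14.84·0.3785 = 5.618 mg/L.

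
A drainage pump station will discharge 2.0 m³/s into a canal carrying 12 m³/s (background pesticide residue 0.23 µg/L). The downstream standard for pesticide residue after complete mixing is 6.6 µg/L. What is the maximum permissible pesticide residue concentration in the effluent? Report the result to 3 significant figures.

44.8 µg/L

At the limit, (Qr·Cr + Qe·Cₑ)/(Qr + Qe) = 6.6:
Cₑ = (14.00·6.6 − 12.00·0.2300) / 2.000 = 44.82 µg/L.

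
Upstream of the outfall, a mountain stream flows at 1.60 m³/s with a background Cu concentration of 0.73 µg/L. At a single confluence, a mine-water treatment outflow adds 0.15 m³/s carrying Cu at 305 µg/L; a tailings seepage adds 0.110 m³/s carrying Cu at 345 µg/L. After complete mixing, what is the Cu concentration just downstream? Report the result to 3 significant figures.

After mixing, C = (1.600·0.7300 + 0.1500·305.0 + 0.1100·345.0) / 1.860 = 84.87/1.860 = 45.63 µg/L.

45.6 µg/L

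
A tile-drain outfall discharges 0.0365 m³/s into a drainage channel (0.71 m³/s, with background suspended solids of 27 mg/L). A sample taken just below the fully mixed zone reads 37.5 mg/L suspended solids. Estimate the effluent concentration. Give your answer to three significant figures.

Mass balance: 0.7100·27.00 + 0.03650·Cₑ = 0.7465·37.50
→ Cₑ = (0.7465·37.50 − 0.7100·27.00) / 0.03650 = 241.7 mg/L.

242 mg/L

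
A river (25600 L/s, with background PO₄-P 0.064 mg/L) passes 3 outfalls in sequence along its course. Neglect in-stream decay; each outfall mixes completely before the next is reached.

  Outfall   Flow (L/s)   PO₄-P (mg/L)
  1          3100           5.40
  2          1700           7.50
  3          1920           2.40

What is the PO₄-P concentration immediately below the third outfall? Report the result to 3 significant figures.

1.11 mg/L

After outfall 1: Q = 25600 + 3100 = 28700 L/s; C = (25600·0.06400 + 3100·5.400)/28700 = 0.6404 mg/L.
After outfall 2: Q = 28700 + 1700 = 30400 L/s; C = (28700·0.6404 + 1700·7.500)/30400 = 1.024 mg/L.
After outfall 3: Q = 30400 + 1920 = 32320 L/s; C = (30400·1.024 + 1920·2.400)/32320 = 1.106 mg/L.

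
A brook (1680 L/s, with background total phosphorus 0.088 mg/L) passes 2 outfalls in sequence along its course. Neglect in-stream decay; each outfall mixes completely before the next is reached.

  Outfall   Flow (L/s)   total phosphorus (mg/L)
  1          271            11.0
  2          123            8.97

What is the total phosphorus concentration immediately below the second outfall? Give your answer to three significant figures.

After outfall 1: Q = 1680 + 271.0 = 1951 L/s; C = (1680·0.08800 + 271.0·11.00)/1951 = 1.604 mg/L.
After outfall 2: Q = 1951 + 123.0 = 2074 L/s; C = (1951·1.604 + 123.0·8.970)/2074 = 2.041 mg/L.

2.04 mg/L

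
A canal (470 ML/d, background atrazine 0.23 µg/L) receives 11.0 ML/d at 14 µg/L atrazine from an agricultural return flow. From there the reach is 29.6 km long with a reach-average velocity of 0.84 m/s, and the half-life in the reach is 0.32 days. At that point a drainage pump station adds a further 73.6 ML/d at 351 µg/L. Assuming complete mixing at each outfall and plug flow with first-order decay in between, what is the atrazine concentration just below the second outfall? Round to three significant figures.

46.8 µg/L

After mixing, C = (470.0·0.2300 + 11.00·14.00) / 481.0 = 262.1/481.0 = 0.5449 µg/L; combined flow 481.0 ML/d.
Travel time t = 29.6·1000 / 0.84 = 35240 s = 9.788 h.
Half-life 0.32 d → k = ln 2 / 0.32 = 2.166 d⁻¹.
Decay over the reach: 0.5449·exp(−kt) = 0.5449·0.4134 = 0.2252 µg/L.
At the second outfall, C = (481.0·0.2252 + 73.60·351.0) / (481.0 + 73.60) = 46.78 µg/L.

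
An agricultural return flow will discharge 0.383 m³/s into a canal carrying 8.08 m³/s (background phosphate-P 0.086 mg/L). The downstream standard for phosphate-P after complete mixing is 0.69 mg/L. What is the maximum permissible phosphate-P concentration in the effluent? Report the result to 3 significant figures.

At the limit, (Qr·Cr + Qe·Cₑ)/(Qr + Qe) = 0.69:
Cₑ = (8.463·0.69 − 8.080·0.08600) / 0.3830 = 13.43 mg/L.

13.4 mg/L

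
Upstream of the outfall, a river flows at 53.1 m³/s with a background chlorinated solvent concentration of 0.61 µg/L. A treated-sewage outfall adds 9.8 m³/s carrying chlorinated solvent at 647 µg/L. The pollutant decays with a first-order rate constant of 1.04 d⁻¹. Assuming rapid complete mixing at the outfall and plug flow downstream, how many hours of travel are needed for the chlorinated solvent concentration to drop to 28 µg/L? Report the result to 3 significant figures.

29.7 h

After mixing, C = (53.10·0.6100 + 9.800·647.0) / 62.90 = 6373/62.90 = 101.3 µg/L.
101.3·exp(−k·t) = 28 → t = ln(101.3/28)/k = 106800 s = 29.68 h.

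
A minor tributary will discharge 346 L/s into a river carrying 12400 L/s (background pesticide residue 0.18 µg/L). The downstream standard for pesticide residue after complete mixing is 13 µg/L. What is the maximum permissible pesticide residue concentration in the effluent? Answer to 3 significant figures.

At the limit, (Qr·Cr + Qe·Cₑ)/(Qr + Qe) = 13:
Cₑ = (12750·13 − 12400·0.1800) / 346.0 = 472.4 µg/L.

472 µg/L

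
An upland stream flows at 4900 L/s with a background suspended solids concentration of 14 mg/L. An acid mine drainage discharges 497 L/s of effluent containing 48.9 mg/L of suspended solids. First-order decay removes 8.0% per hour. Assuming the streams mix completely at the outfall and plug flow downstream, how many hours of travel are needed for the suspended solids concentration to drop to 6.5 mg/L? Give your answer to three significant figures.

11.7 h

Conservation of mass: C = (4900·14.00 + 497.0·48.90) / 5397 = 92900/5397 = 17.21 mg/L.
8.0%/h lost → k = −ln(1 − 0.08) = 0.08338 h⁻¹.
17.21·exp(−k·t) = 6.5 → t = ln(17.21/6.5)/k = 42050 s = 11.68 h.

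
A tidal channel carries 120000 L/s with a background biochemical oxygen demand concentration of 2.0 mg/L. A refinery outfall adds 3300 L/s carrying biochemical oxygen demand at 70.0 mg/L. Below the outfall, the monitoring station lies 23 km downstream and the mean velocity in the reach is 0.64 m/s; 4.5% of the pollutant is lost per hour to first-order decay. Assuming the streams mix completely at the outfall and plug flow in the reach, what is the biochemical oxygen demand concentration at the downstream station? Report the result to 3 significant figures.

Mass balance: C = (120000·2.000 + 3300·70.00) / 123300 = 471000/123300 = 3.820 mg/L.
Travel time t = 23·1000 / 0.64 = 35940 s = 9.983 h.
4.5%/h lost → k = −ln(1 − 0.045) = 0.04604 h⁻¹.
Applying C = C₀e^(−kt): 3.820 × 0.6315 = 2.412 mg/L.

2.41 mg/L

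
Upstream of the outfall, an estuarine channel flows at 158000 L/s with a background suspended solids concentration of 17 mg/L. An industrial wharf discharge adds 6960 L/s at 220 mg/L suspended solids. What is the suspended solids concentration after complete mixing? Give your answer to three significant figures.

25.6 mg/L

Conservation of mass: C = (158000·17.00 + 6960·220.0) / 165000 = 4217000/165000 = 25.56 mg/L.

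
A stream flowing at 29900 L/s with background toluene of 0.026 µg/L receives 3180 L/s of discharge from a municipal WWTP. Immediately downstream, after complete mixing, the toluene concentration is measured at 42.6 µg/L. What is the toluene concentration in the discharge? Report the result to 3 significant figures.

Mass balance: 29900·0.02600 + 3180·Cₑ = 33080·42.60
→ Cₑ = (33080·42.60 − 29900·0.02600) / 3180 = 442.9 µg/L.

443 µg/L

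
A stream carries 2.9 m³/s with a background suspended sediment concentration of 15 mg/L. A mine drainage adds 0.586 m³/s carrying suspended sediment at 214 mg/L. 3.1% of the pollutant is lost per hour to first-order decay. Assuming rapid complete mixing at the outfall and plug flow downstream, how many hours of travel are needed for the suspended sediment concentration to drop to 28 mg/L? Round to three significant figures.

17.4 h

Mixed concentration C = ΣQC/ΣQ = (2.900·15.00 + 0.5860·214.0) / 3.486 = 168.9/3.486 = 48.45 mg/L.
3.1%/h lost → k = −ln(1 − 0.031) = 0.03149 h⁻¹.
48.45·exp(−k·t) = 28 → t = ln(48.45/28)/k = 62690 s = 17.41 h.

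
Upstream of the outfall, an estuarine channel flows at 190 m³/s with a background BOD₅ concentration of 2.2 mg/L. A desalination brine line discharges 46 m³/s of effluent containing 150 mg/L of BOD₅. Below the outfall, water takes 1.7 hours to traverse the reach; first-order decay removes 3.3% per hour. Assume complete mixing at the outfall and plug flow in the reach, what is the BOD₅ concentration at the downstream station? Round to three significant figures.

29.3 mg/L

Conservation of mass: C = (190.0·2.200 + 46.00·150.0) / 236.0 = 7318/236.0 = 31.01 mg/L.
3.3%/h lost → k = −ln(1 − 0.033) = 0.03356 h⁻¹.
Decay over the reach: 31.01·exp(−kt) = 31.01·0.9446 = 29.29 mg/L.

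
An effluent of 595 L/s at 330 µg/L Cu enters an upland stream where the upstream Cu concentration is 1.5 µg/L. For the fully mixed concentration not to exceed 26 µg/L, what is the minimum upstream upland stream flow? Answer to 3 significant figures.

7380 L/s

Set C_mix = 26: (Q·1.500 + 595.0·330.0) / (Q + 595.0) = 26
→ Q = 595.0·(330.0 − 26)/(26 − 1.500) = 7383 L/s.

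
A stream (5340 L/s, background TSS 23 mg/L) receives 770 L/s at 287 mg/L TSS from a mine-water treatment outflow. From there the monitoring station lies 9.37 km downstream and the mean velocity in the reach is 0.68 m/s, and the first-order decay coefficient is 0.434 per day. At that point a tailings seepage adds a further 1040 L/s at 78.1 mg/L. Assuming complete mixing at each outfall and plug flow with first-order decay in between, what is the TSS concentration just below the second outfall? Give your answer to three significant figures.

Mass balance: C = (5340·23.00 + 770.0·287.0) / 6110 = 343800/6110 = 56.27 mg/L; combined flow 6110 L/s.
Travel time t = 9.37·1000 / 0.68 = 13780 s = 3.828 h.
After decay, C = 56.27 × e^(−kt) = 56.27 × 0.9331 = 52.51 mg/L.
Second outfall: C = (6110·52.51 + 1040·78.10)/7150 = 56.23 mg/L.

56.2 mg/L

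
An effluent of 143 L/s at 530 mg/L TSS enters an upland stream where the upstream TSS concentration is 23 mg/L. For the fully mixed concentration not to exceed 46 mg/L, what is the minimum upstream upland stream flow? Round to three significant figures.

3010 L/s

Set C_mix = 46: (Q·23.00 + 143.0·530.0) / (Q + 143.0) = 46
→ Q = 143.0·(530.0 − 46)/(46 − 23.00) = 3009 L/s.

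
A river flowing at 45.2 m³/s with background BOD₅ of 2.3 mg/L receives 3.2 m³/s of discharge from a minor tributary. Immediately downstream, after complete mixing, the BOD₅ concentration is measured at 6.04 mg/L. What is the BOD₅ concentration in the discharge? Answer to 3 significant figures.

Mass balance: 45.20·2.300 + 3.200·Cₑ = 48.40·6.040
→ Cₑ = (48.40·6.040 − 45.20·2.300) / 3.200 = 58.87 mg/L.

58.9 mg/L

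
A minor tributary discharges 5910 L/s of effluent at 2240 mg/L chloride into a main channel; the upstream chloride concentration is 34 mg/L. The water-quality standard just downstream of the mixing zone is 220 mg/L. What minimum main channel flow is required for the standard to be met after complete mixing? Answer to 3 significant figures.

64200 L/s

Set C_mix = 220: (Q·34.00 + 5910·2240) / (Q + 5910) = 220
→ Q = 5910·(2240 − 220)/(220 − 34.00) = 64180 L/s.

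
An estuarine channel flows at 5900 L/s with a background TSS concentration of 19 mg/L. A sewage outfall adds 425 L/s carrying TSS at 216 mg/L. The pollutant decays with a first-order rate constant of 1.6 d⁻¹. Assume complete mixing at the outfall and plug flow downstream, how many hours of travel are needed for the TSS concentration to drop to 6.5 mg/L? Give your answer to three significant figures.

24.0 h

Flow-weighted average: C = (5900·19.00 + 425.0·216.0) / 6325 = 203900/6325 = 32.24 mg/L.
32.24·exp(−k·t) = 6.5 → t = ln(32.24/6.5)/k = 86470 s = 24.02 h.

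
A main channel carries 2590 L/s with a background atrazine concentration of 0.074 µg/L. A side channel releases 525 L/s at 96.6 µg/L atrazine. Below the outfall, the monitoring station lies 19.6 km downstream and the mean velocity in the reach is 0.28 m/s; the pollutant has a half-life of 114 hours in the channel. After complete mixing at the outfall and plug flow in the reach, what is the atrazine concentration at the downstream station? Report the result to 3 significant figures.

Mixed concentration C = ΣQC/ΣQ = (2590·0.07400 + 525.0·96.60) / 3115 = 50910/3115 = 16.34 µg/L.
Travel time t = 19.6·1000 / 0.28 = 70000 s = 19.44 h.
Half-life 114 h → k = ln 2 / 114 = 0.006080 h⁻¹ = 0.1459 d⁻¹.
First-order decay: C = 16.34·exp(−k·t) = 16.34·0.8885 = 14.52 µg/L.

14.5 µg/L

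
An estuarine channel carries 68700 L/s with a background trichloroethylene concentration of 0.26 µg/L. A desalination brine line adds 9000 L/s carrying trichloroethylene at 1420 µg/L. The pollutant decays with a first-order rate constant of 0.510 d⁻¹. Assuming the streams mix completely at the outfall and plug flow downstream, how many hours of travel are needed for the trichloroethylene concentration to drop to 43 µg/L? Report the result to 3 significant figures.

63.2 h

Mixed concentration C = ΣQC/ΣQ = (68700·0.2600 + 9000·1420) / 77700 = 12800000/77700 = 164.7 µg/L.
164.7·exp(−k·t) = 43 → t = ln(164.7/43)/k = 227500 s = 63.20 h.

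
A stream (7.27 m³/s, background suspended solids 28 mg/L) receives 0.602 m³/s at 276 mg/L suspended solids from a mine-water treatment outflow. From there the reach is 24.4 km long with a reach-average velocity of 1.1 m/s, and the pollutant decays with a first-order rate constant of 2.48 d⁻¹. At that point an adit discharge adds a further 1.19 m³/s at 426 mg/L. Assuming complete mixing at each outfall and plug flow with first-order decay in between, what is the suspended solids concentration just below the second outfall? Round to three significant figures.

77.5 mg/L

Conservation of mass: C = (7.270·28.00 + 0.6020·276.0) / 7.872 = 369.7/7.872 = 46.97 mg/L; combined flow 7.872 m³/s.
Travel time t = 24.4·1000 / 1.1 = 22180 s = 6.162 h.
After decay, C = 46.97 × e^(−kt) = 46.97 × 0.5290 = 24.85 mg/L.
Second outfall: C = (7.872·24.85 + 1.190·426.0)/9.062 = 77.52 mg/L.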